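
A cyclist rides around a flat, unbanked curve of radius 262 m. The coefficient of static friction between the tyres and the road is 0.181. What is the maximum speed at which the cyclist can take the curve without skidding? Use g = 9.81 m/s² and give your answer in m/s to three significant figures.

21.6 m/s

On a flat curve, static friction is the only horizontal force, so it must supply the full centripetal force: μ_s m g = m v²/r.
Mass cancels: v_max = √(μ_s g r) = √(0.181 × 9.81 × 262) = √465.2 = 21.57 m/s.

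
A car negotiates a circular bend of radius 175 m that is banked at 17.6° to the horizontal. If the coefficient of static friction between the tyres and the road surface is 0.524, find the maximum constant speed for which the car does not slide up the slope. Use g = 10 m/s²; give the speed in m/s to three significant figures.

At the maximum speed, friction acts down the slope at its limiting value f = μN. Radially (horizontal, toward centre): N sinθ + μN cosθ = mv²/r. Vertically: N cosθ − μN sinθ = mg.
Dividing: v² = r g (sinθ + μcosθ)/(cosθ − μsinθ).
sinθ + μcosθ = 0.3024 + 0.524×0.9532 = 0.8018; cosθ − μsinθ = 0.9532 − 0.524×0.3024 = 0.7947.
v² = 175 × 10.0 × 0.8018/0.7947 = 1766 m²/s², so v = 42.02 m/s.

42.0 m/s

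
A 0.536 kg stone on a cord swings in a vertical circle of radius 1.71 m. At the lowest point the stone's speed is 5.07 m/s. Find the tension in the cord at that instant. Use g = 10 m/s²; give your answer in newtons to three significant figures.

13.4 N

At the lowest point, T points up (toward the centre) and the weight mg points down (away from the centre), so the net inward force is T − mg = mv²/r.
T = m(v²/r + g) = 0.536 × ((5.07)²/1.71 + 10.0) = 0.536 × (15.03 + 10.0) = 0.536 × 25.03 = 13.42 N.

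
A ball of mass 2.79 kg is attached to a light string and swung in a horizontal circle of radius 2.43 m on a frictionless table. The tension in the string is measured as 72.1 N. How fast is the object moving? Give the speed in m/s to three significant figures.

7.92 m/s

T = m v²/r ⇒ v = √(T r / m) = √(72.1 × 2.43 / 2.79) = √62.80 = 7.924 m/s.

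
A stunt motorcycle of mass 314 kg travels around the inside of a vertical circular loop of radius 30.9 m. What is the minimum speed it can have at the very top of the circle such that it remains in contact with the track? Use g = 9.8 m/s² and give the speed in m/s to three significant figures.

At the top, both weight mg and N point toward the centre: N + mg = mv²/r.
At minimum speed N → 0, so mg = mv_min²/r ⇒ v_min = √(g r) = √(9.8 × 30.9) = 17.40 m/s.

17.4 m/s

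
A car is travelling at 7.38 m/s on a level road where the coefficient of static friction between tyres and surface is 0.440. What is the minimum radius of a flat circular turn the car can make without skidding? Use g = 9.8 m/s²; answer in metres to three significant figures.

At the limit, μ_s m g = m v²/r, so r_min = v²/(μ_s g) = (7.38)²/(0.440 × 9.8) = 54.46/4.312 = 12.63 m.

12.6 m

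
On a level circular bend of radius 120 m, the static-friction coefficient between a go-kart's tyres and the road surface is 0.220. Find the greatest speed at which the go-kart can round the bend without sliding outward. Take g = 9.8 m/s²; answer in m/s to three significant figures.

16.1 m/s

On a flat curve, static friction is the only horizontal force, so it must supply the full centripetal force: μ_s m g = m v²/r.
Mass cancels: v_max = √(μ_s g r) = √(0.220 × 9.8 × 120) = √258.7 = 16.08 m/s.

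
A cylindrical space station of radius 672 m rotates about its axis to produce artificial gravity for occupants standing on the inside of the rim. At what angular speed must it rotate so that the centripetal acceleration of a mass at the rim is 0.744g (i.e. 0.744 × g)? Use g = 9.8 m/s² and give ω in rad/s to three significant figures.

Centripetal acceleration a_c = ω²r. Setting ω²r = 0.744g:
ω = √(0.744g / r) = √(0.744 × 9.8 / 672) = √0.01085 = 0.1042 rad/s.

0.104 rad/s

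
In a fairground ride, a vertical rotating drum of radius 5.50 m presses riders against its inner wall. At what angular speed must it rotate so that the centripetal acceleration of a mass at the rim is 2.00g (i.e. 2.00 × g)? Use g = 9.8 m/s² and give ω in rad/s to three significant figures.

Centripetal acceleration a_c = ω²r. Setting ω²r = 2.00g:
ω = √(2.00g / r) = √(2.00 × 9.8 / 5.50) = √3.564 = 1.888 rad/s.

1.89 rad/s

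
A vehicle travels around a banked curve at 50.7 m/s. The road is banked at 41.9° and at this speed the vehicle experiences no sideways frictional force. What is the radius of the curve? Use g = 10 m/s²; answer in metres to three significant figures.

Frictionless banking: tanθ = v²/(rg), so r = v²/(g tanθ).
r = (50.7)²/(10.0 × tan 41.9°) = 2570/(10.0 × 0.8972) = 2570/8.972 = 286.5 m.

286 m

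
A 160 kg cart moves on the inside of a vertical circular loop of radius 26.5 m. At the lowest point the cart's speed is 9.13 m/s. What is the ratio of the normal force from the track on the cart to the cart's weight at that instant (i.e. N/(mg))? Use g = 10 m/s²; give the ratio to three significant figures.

At the bottom, N − mg = mv²/r, so N = m(v²/r + g) and N/(mg) = v²/(rg) + 1 = (9.13)²/(26.5 × 10.0) + 1 = 0.3146 + 1 = 1.315.

1.31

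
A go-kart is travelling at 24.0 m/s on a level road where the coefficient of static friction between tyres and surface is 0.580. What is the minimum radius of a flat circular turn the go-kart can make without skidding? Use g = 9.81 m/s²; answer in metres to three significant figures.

101 m

At the limit, μ_s m g = m v²/r, so r_min = v²/(μ_s g) = (24.0)²/(0.580 × 9.81) = 576.0/5.690 = 101.2 m.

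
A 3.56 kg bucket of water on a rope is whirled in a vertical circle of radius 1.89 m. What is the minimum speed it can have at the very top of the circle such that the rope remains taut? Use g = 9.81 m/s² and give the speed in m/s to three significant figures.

4.31 m/s

At the highest point the centre is directly below, so both the weight and T act inward: T + mg = mv²/r.
At minimum speed T → 0, so mg = mv_min²/r ⇒ v_min = √(g r) = √(9.81 × 1.89) = 4.306 m/s.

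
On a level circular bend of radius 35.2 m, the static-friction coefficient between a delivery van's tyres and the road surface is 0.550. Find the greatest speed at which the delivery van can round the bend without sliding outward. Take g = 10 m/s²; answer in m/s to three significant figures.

Friction provides the centripetal force on a flat curve. At maximum speed it is at its limiting value: μ_s m g = m v²/r.
Mass cancels: v_max = √(μ_s g r) = √(0.550 × 10.0 × 35.2) = √193.6 = 13.91 m/s.

13.9 m/s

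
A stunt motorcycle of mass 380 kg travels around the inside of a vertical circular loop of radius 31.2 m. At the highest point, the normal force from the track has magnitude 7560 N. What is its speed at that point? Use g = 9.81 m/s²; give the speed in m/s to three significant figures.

At the top, N + mg = mv²/r, so v = √(r(N/m + g)) = √(31.2 × (7560/380 + 9.81)) = √(31.2 × 29.70) = √926.8 = 30.44 m/s.

30.4 m/s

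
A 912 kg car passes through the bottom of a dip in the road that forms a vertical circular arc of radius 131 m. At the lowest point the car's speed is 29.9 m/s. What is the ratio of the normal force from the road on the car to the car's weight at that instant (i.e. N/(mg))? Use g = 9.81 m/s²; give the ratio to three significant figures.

At the bottom, N − mg = mv²/r, so N = m(v²/r + g) and N/(mg) = v²/(rg) + 1 = (29.9)²/(131 × 9.81) + 1 = 0.6957 + 1 = 1.696.

1.70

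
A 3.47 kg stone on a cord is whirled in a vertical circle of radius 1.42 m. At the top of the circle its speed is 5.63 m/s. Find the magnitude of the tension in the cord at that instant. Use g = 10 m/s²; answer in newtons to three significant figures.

42.8 N

At the top, both T and the weight mg point inward (toward the centre), so T + mg = mv²/r.
T = m(v²/r − g) = 3.47 × ((5.63)²/1.42 − 10.0) = 3.47 × (22.32 − 10.0) = 3.47 × 12.32 = 42.76 N.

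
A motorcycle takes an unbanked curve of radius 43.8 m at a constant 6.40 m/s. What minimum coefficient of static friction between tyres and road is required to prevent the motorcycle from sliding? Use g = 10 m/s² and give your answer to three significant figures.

Friction provides the centripetal force: μ_s m g = m v²/r, so μ_s = v²/(g r) = (6.400)²/(10.0 × 43.8) = 40.96/438.0 = 0.09352.

0.0935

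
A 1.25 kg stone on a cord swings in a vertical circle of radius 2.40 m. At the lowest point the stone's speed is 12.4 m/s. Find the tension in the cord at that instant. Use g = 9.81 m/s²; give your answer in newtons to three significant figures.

At the lowest point, T points up (toward the centre) and the weight mg points down (away from the centre), so the net inward force is T − mg = mv²/r.
T = m(v²/r + g) = 1.25 × ((12.4)²/2.40 + 9.81) = 1.25 × (64.07 + 9.81) = 1.25 × 73.88 = 92.35 N.

92.3 N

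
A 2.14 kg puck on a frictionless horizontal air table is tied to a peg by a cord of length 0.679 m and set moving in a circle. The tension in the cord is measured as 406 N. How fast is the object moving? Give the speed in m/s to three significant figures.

11.3 m/s

T = m v²/r ⇒ v = √(T r / m) = √(406 × 0.679 / 2.14) = √128.8 = 11.35 m/s.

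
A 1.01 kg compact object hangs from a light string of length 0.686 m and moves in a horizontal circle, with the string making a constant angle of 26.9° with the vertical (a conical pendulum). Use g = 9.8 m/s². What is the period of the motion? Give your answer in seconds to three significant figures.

1.57 s

r = L sinθ = 0.3104 m. From T sinθ = mω²r and T cosθ = mg: tanθ = ω²r/g, so ω² = g tanθ / r = g/(L cosθ).
ω = √(g/(L cosθ)) = √(9.8/(0.686 × 0.8918)) = √16.02 = 4.002 rad/s.
Period = 2π/ω = 1.570 s.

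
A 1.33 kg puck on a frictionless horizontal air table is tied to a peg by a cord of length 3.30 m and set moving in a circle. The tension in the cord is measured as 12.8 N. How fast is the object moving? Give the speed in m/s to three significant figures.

5.64 m/s

T = m v²/r ⇒ v = √(T r / m) = √(12.8 × 3.30 / 1.33) = √31.76 = 5.636 m/s.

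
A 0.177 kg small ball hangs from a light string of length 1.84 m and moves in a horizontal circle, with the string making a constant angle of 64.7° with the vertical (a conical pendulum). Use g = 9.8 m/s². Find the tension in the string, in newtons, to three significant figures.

4.06 N

Vertically the bob has no acceleration, so T cosθ = mg.
T = mg/cosθ = 0.177 × 9.8 / cos 64.7° = 1.735/0.4274 = 4.059 N.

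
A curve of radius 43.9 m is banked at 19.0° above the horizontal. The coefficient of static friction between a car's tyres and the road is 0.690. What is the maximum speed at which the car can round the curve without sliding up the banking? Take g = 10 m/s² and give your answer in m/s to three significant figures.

24.4 m/s

At the maximum speed, friction acts down the slope at its limiting value f = μN. Radially (horizontal, toward centre): N sinθ + μN cosθ = mv²/r. Vertically: N cosθ − μN sinθ = mg.
Dividing: v² = r g (sinθ + μcosθ)/(cosθ − μsinθ).
sinθ + μcosθ = 0.3256 + 0.690×0.9455 = 0.9780; cosθ − μsinθ = 0.9455 − 0.690×0.3256 = 0.7209.
v² = 43.9 × 10.0 × 0.9780/0.7209 = 595.6 m²/s², so v = 24.40 m/s.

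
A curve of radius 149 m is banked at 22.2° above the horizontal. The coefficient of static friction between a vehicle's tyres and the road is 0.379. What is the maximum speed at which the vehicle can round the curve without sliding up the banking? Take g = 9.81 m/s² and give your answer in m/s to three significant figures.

At the maximum speed, friction acts down the slope at its limiting value f = μN. Radially (horizontal, toward centre): N sinθ + μN cosθ = mv²/r. Vertically: N cosθ − μN sinθ = mg.
Dividing: v² = r g (sinθ + μcosθ)/(cosθ − μsinθ).
sinθ + μcosθ = 0.3778 + 0.379×0.9259 = 0.7287; cosθ − μsinθ = 0.9259 − 0.379×0.3778 = 0.7827.
v² = 149 × 9.81 × 0.7287/0.7827 = 1361 m²/s², so v = 36.89 m/s.

36.9 m/s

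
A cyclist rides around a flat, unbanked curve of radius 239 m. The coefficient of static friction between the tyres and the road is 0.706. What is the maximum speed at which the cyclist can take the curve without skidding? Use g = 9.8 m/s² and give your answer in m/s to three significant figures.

40.7 m/s

Friction provides the centripetal force on a flat curve. At maximum speed it is at its limiting value: μ_s m g = m v²/r.
Mass cancels: v_max = √(μ_s g r) = √(0.706 × 9.8 × 239) = √1654 = 40.66 m/s.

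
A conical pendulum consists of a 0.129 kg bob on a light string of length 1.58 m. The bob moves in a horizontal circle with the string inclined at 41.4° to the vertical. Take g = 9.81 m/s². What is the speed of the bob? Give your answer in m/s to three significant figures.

3.01 m/s

The radius of the circle is r = L sinθ = 1.58 × sin 41.4° = 1.045 m.
Horizontally T sinθ = mv²/r and vertically T cosθ = mg, so tanθ = v²/(rg).
v = √(r g tanθ) = √(1.045 × 9.81 × 0.8816) = √9.037 = 3.006 m/s.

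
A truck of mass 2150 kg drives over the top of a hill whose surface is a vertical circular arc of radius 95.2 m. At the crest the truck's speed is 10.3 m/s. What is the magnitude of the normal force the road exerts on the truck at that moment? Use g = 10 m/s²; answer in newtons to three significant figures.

19100 N

At the crest the centripetal acceleration points downward (toward the centre of the arc), so mg − N = mv²/r.
N = m(g − v²/r) = 2150 × (10.0 − (10.3)²/95.2) = 2150 × (10.0 − 1.114) = 2150 × 8.886 = 19100 N.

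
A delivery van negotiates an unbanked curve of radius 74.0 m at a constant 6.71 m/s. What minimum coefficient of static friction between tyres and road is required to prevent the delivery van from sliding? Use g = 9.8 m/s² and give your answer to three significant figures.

Friction provides the centripetal force: μ_s m g = m v²/r, so μ_s = v²/(g r) = (6.710)²/(9.8 × 74.0) = 45.02/725.2 = 0.06209.

0.0621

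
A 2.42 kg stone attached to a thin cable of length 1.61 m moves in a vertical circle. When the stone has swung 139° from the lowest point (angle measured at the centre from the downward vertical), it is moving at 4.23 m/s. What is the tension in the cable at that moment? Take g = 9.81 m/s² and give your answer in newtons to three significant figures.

8.98 N

Take the radial direction toward the centre of the circle as positive. The component of the weight along the string toward the centre is −mg cos φ (φ measured from the bottom), so Newton's second law along the string gives T − mg cos φ = m v²/r.
cos 139° = -0.7547, so T = m(v²/r + g cos φ) = 2.42 × ((4.23)²/1.61 + 9.81 × -0.7547) = 2.42 × (11.11 + (-7.404)) = 2.42 × 3.710 = 8.978 N.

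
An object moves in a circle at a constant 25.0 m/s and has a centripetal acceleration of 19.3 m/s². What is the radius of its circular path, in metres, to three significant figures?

32.4 m

a_c = v²/r ⇒ r = v²/a_c = (25.0)²/19.3 = 625.0/19.3 = 32.38 m.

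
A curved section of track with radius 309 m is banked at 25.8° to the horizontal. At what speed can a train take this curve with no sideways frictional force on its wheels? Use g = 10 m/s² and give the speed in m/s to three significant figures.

38.6 m/s

On a frictionless banked curve, N sinθ = mv²/r and N cosθ = mg, so tanθ = v²/(rg).
v = √(r g tanθ) = √(309 × 10.0 × tan 25.8°) = √(309 × 10.0 × 0.4834) = √1494 = 38.65 m/s.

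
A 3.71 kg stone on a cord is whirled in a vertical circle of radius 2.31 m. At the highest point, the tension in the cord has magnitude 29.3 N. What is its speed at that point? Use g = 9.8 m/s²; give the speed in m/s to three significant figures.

At the top, T + mg = mv²/r, so v = √(r(T/m + g)) = √(2.31 × (29.3/3.71 + 9.8)) = √(2.31 × 17.70) = √40.88 = 6.394 m/s.

6.39 m/s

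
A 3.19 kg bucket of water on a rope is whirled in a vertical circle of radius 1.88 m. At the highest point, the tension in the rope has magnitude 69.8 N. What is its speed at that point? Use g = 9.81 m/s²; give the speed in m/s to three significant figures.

At the top, T + mg = mv²/r, so v = √(r(T/m + g)) = √(1.88 × (69.8/3.19 + 9.81)) = √(1.88 × 31.69) = √59.58 = 7.719 m/s.

7.72 m/s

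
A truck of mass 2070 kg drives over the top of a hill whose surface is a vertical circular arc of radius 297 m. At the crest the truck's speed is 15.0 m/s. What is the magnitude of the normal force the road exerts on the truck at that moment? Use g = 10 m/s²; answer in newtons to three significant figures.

At the crest the centripetal acceleration points downward (toward the centre of the arc), so mg − N = mv²/r.
N = m(g − v²/r) = 2070 × (10.0 − (15.0)²/297) = 2070 × (10.0 − 0.7576) = 2070 × 9.242 = 19130 N.

19100 N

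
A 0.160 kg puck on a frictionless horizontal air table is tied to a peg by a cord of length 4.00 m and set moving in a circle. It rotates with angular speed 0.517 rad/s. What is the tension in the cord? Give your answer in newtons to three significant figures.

0.171 N

v = ωr = 0.517 × 4.00 = 2.068 m/s.
The tension is the only horizontal force, so it supplies the full centripetal force: T = m v²/r = 0.160 × (2.068)²/4.00 = 0.160 × 4.277/4.00 = 0.1711 N.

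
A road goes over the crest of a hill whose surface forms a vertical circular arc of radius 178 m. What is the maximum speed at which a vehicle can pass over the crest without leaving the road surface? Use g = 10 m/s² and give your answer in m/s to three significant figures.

At the crest the centre of the circle is below the vehicle, so the net downward (centripetal) force is mg − N = mv²/r.
The vehicle leaves the road when N → 0, giving v_max = √(g r) = √(10.0 × 178) = 42.19 m/s.

42.2 m/s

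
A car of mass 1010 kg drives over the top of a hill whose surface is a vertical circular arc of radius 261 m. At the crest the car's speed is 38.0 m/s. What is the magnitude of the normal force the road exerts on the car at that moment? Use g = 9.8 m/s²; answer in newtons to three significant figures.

At the crest the centripetal acceleration points downward (toward the centre of the arc), so mg − N = mv²/r.
N = m(g − v²/r) = 1010 × (9.8 − (38.0)²/261) = 1010 × (9.8 − 5.533) = 1010 × 4.267 = 4310 N.

4310 N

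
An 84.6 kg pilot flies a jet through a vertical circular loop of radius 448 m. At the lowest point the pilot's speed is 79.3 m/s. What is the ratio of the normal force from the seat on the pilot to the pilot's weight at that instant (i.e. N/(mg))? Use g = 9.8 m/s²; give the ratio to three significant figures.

2.43

At the bottom, N − mg = mv²/r, so N = m(v²/r + g) and N/(mg) = v²/(rg) + 1 = (79.3)²/(448 × 9.8) + 1 = 1.432 + 1 = 2.432.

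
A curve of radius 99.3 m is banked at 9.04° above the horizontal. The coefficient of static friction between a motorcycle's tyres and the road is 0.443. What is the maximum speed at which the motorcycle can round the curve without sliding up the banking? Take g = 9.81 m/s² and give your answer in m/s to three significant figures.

At the maximum speed, friction acts down the slope at its limiting value f = μN. Radially (horizontal, toward centre): N sinθ + μN cosθ = mv²/r. Vertically: N cosθ − μN sinθ = mg.
Dividing: v² = r g (sinθ + μcosθ)/(cosθ − μsinθ).
sinθ + μcosθ = 0.1571 + 0.443×0.9876 = 0.5946; cosθ − μsinθ = 0.9876 − 0.443×0.1571 = 0.9180.
v² = 99.3 × 9.81 × 0.5946/0.9180 = 631.0 m²/s², so v = 25.12 m/s.

25.1 m/s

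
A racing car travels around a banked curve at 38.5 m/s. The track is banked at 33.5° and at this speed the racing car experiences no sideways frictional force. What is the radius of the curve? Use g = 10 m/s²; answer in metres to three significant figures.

224 m

Frictionless banking: tanθ = v²/(rg), so r = v²/(g tanθ).
r = (38.5)²/(10.0 × tan 33.5°) = 1482/(10.0 × 0.6619) = 1482/6.619 = 223.9 m.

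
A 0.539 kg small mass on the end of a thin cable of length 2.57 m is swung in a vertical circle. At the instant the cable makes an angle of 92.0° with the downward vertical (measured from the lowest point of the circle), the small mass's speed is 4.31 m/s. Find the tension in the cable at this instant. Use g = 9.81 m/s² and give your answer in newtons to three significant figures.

Take the radial direction toward the centre of the circle as positive. The component of the weight along the string toward the centre is −mg cos φ (φ measured from the bottom), so Newton's second law along the string gives T − mg cos φ = m v²/r.
cos 92.0° = -0.03490, so T = m(v²/r + g cos φ) = 0.539 × ((4.31)²/2.57 + 9.81 × -0.03490) = 0.539 × (7.228 + (-0.3424)) = 0.539 × 6.886 = 3.711 N.

3.71 N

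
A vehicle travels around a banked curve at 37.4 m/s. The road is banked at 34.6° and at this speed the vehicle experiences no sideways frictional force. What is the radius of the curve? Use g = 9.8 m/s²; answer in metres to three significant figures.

Frictionless banking: tanθ = v²/(rg), so r = v²/(g tanθ).
r = (37.4)²/(9.8 × tan 34.6°) = 1399/(9.8 × 0.6899) = 1399/6.761 = 206.9 m.

207 m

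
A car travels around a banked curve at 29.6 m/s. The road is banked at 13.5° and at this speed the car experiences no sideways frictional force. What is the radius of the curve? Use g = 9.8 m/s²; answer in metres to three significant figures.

372 m

Frictionless banking: tanθ = v²/(rg), so r = v²/(g tanθ).
r = (29.6)²/(9.8 × tan 13.5°) = 876.2/(9.8 × 0.2401) = 876.2/2.353 = 372.4 m.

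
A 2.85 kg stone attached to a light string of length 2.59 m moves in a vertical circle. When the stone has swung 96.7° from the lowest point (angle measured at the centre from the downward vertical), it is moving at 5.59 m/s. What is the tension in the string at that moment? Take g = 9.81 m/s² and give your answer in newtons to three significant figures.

Take the radial direction toward the centre of the circle as positive. The component of the weight along the string toward the centre is −mg cos φ (φ measured from the bottom), so Newton's second law along the string gives T − mg cos φ = m v²/r.
cos 96.7° = -0.1167, so T = m(v²/r + g cos φ) = 2.85 × ((5.59)²/2.59 + 9.81 × -0.1167) = 2.85 × (12.06 + (-1.145)) = 2.85 × 10.92 = 31.12 N.

31.1 N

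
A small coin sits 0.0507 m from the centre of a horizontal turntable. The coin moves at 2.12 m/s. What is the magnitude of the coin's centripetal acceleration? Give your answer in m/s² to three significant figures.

88.6 m/s²

a_c = v²/r = (2.120)²/0.0507 = 4.494/0.0507 = 88.65 m/s².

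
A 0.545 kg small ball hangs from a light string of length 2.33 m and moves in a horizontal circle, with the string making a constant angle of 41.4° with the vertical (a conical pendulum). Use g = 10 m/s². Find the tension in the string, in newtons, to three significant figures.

7.27 N

Vertically the bob has no acceleration, so T cosθ = mg.
T = mg/cosθ = 0.545 × 10.0 / cos 41.4° = 5.450/0.7501 = 7.266 N.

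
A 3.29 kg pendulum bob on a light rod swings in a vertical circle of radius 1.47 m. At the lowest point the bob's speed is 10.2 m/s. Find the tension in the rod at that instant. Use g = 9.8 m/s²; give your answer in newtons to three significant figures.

At the lowest point, T points up (toward the centre) and the weight mg points down (away from the centre), so the net inward force is T − mg = mv²/r.
T = m(v²/r + g) = 3.29 × ((10.2)²/1.47 + 9.8) = 3.29 × (70.78 + 9.8) = 3.29 × 80.58 = 265.1 N.

265 N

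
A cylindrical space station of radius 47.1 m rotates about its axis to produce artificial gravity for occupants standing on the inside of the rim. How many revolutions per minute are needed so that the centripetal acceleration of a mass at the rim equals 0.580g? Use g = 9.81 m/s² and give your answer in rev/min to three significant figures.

Require ω²r = 0.580g, so ω = √(0.580 × 9.81/47.1) = 0.3476 rad/s.
In rev/min: ω × 60/(2π) = 0.3476 × 60/(2π) = 3.319 rev/min.

3.32 rev/min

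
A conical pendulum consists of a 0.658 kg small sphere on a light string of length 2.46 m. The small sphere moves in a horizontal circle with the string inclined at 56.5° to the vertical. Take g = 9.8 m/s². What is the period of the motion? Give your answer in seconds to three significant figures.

2.34 s

r = L sinθ = 2.051 m. From T sinθ = mω²r and T cosθ = mg: tanθ = ω²r/g, so ω² = g tanθ / r = g/(L cosθ).
ω = √(g/(L cosθ)) = √(9.8/(2.46 × 0.5519)) = √7.218 = 2.687 rad/s.
Period = 2π/ω = 2.339 s.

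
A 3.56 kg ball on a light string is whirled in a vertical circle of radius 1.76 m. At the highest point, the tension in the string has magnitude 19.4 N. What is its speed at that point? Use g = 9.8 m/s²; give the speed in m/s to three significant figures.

5.18 m/s

At the top, T + mg = mv²/r, so v = √(r(T/m + g)) = √(1.76 × (19.4/3.56 + 9.8)) = √(1.76 × 15.25) = √26.84 = 5.181 m/s.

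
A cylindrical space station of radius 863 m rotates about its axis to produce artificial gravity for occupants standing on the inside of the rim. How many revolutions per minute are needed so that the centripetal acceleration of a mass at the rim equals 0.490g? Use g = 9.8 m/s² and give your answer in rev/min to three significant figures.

0.712 rev/min

Require ω²r = 0.490g, so ω = √(0.490 × 9.8/863) = 0.07459 rad/s.
In rev/min: ω × 60/(2π) = 0.07459 × 60/(2π) = 0.7123 rev/min.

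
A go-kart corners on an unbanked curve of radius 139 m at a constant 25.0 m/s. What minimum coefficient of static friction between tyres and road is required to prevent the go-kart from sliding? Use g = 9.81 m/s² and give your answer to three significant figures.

Friction provides the centripetal force: μ_s m g = m v²/r, so μ_s = v²/(g r) = (25.00)²/(9.81 × 139) = 625.0/1364 = 0.4583.

0.458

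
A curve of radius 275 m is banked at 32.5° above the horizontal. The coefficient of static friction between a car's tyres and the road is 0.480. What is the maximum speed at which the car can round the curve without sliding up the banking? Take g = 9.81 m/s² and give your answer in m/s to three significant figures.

At the maximum speed, friction acts down the slope at its limiting value f = μN. Radially (horizontal, toward centre): N sinθ + μN cosθ = mv²/r. Vertically: N cosθ − μN sinθ = mg.
Dividing: v² = r g (sinθ + μcosθ)/(cosθ − μsinθ).
sinθ + μcosθ = 0.5373 + 0.480×0.8434 = 0.9421; cosθ − μsinθ = 0.8434 − 0.480×0.5373 = 0.5855.
v² = 275 × 9.81 × 0.9421/0.5855 = 4341 m²/s², so v = 65.89 m/s.

65.9 m/s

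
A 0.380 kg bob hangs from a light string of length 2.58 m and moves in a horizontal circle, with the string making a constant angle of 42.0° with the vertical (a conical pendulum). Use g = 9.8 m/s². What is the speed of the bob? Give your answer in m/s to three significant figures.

The radius of the circle is r = L sinθ = 2.58 × sin 42.0° = 1.726 m.
Horizontally T sinθ = mv²/r and vertically T cosθ = mg, so tanθ = v²/(rg).
v = √(r g tanθ) = √(1.726 × 9.8 × 0.9004) = √15.23 = 3.903 m/s.

3.90 m/s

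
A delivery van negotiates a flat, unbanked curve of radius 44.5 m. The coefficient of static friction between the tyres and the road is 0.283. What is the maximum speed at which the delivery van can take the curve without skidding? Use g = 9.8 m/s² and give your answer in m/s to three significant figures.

11.1 m/s

Friction provides the centripetal force on a flat curve. At maximum speed it is at its limiting value: μ_s m g = m v²/r.
Mass cancels: v_max = √(μ_s g r) = √(0.283 × 9.8 × 44.5) = √123.4 = 11.11 m/s.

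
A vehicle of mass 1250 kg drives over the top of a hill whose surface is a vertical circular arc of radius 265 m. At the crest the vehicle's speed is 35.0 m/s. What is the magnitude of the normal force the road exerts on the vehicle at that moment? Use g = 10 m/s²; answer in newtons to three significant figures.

6720 N

At the crest the centripetal acceleration points downward (toward the centre of the arc), so mg − N = mv²/r.
N = m(g − v²/r) = 1250 × (10.0 − (35.0)²/265) = 1250 × (10.0 − 4.623) = 1250 × 5.377 = 6722 N.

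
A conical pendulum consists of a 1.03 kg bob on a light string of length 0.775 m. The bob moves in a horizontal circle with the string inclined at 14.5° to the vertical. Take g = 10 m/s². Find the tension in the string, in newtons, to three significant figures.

Vertically the bob has no acceleration, so T cosθ = mg.
T = mg/cosθ = 1.03 × 10.0 / cos 14.5° = 10.30/0.9681 = 10.64 N.

10.6 N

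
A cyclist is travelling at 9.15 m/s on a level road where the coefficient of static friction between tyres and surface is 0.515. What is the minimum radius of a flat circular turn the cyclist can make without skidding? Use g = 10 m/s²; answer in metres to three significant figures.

At the limit, μ_s m g = m v²/r, so r_min = v²/(μ_s g) = (9.15)²/(0.515 × 10.0) = 83.72/5.150 = 16.26 m.

16.3 m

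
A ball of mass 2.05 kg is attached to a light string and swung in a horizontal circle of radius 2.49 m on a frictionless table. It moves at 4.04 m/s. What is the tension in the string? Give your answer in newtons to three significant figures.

13.4 N

The tension is the only horizontal force, so it supplies the full centripetal force: T = m v²/r = 2.05 × (4.040)²/2.49 = 2.05 × 16.32/2.49 = 13.44 N.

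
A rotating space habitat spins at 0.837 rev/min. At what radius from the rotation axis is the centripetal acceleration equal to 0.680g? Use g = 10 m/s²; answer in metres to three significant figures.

ω = 0.837 rev/min × 2π/60 = 0.08765 rad/s.
a_c = ω²r = 0.680g ⇒ r = 0.680 × 10.0 / (0.08765)² = 6.800/0.007683 = 885.1 m.

885 m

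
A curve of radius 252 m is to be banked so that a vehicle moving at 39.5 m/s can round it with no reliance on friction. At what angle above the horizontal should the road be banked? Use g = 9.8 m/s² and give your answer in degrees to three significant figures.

32.3°

For a frictionless banked turn: horizontally N sinθ = mv²/r and vertically N cosθ = mg.
Dividing: tanθ = v²/(r g) = (39.5)²/(252 × 9.8) = 1560/2470 = 0.6318.
θ = arctan(0.6318) = 32.28°.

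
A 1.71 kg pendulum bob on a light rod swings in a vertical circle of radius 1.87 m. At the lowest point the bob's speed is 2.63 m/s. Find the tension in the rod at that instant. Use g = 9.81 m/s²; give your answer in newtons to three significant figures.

At the lowest point, T points up (toward the centre) and the weight mg points down (away from the centre), so the net inward force is T − mg = mv²/r.
T = m(v²/r + g) = 1.71 × ((2.63)²/1.87 + 9.81) = 1.71 × (3.699 + 9.81) = 1.71 × 13.51 = 23.10 N.

23.1 N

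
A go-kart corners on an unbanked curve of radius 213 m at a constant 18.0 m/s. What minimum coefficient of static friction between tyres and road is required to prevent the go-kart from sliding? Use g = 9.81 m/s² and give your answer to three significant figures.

0.155

Friction provides the centripetal force: μ_s m g = m v²/r, so μ_s = v²/(g r) = (18.00)²/(9.81 × 213) = 324.0/2090 = 0.1551.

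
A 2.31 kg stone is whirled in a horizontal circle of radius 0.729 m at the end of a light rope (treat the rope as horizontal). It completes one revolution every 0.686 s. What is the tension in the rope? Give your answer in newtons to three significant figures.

v = 2πr/T = 2π × 0.729/0.686 = 6.677 m/s.
The tension is the only horizontal force, so it supplies the full centripetal force: T = m v²/r = 2.31 × (6.677)²/0.729 = 2.31 × 44.58/0.729 = 141.3 N.

141 N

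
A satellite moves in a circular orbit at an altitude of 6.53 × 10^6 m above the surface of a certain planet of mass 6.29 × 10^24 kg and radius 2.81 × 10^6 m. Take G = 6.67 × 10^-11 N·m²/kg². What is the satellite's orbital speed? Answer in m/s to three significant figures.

Orbital radius r = R + h = 2.81 × 10^6 + 6.53 × 10^6 = 9.340 × 10^6 m.
Gravity supplies the centripetal force: G M m / r² = m v² / r, so v = √(GM/r).
v = √(6.67 × 10^-11 × 6.29 × 10^24 / 9.340 × 10^6) = √(4.492 × 10^7) = 6702 m/s.

6700 m/s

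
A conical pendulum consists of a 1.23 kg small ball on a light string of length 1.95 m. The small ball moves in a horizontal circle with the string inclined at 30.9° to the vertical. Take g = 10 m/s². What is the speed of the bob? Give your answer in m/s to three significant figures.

2.45 m/s

The radius of the circle is r = L sinθ = 1.95 × sin 30.9° = 1.001 m.
Horizontally T sinθ = mv²/r and vertically T cosθ = mg, so tanθ = v²/(rg).
v = √(r g tanθ) = √(1.001 × 10.0 × 0.5985) = √5.993 = 2.448 m/s.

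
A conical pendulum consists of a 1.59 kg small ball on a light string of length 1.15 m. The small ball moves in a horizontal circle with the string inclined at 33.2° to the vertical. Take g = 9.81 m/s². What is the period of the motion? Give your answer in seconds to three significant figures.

r = L sinθ = 0.6297 m. From T sinθ = mω²r and T cosθ = mg: tanθ = ω²r/g, so ω² = g tanθ / r = g/(L cosθ).
ω = √(g/(L cosθ)) = √(9.81/(1.15 × 0.8368)) = √10.19 = 3.193 rad/s.
Period = 2π/ω = 1.968 s.

1.97 s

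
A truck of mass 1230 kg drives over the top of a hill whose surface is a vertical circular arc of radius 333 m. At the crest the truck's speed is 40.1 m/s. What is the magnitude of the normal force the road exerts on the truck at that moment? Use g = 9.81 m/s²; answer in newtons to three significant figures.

At the crest the centripetal acceleration points downward (toward the centre of the arc), so mg − N = mv²/r.
N = m(g − v²/r) = 1230 × (9.81 − (40.1)²/333) = 1230 × (9.81 − 4.829) = 1230 × 4.981 = 6127 N.

6130 N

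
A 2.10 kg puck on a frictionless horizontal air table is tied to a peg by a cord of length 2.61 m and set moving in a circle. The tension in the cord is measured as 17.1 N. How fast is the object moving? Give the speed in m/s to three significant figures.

4.61 m/s

T = m v²/r ⇒ v = √(T r / m) = √(17.1 × 2.61 / 2.10) = √21.25 = 4.610 m/s.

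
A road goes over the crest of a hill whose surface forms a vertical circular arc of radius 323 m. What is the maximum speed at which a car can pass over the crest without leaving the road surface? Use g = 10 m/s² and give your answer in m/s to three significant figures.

56.8 m/s

At the crest the centre of the circle is below the car, so the net downward (centripetal) force is mg − N = mv²/r.
The car leaves the road when N → 0, giving v_max = √(g r) = √(10.0 × 323) = 56.83 m/s.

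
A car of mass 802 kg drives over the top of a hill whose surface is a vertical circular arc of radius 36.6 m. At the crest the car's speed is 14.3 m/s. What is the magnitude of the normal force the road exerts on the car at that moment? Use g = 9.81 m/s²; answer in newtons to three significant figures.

3390 N

At the crest the centripetal acceleration points downward (toward the centre of the arc), so mg − N = mv²/r.
N = m(g − v²/r) = 802 × (9.81 − (14.3)²/36.6) = 802 × (9.81 − 5.587) = 802 × 4.223 = 3387 N.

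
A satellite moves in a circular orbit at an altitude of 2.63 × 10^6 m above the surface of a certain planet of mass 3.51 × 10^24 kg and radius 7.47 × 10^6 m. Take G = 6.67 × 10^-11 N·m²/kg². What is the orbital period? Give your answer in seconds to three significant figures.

r = R + h = 7.47 × 10^6 + 2.63 × 10^6 = 1.010 × 10^7 m. Gravity provides the centripetal force: G M m / r² = m v² / r ⇒ v = √(GM/r) = 4815 m/s.
T = 2πr/v = 2π × 1.010 × 10^7 / 4815 = 13180 s.

13200 s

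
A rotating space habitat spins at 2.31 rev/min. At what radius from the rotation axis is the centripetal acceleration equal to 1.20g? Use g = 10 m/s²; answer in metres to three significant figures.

ω = 2.31 rev/min × 2π/60 = 0.2419 rad/s.
a_c = ω²r = 1.20g ⇒ r = 1.20 × 10.0 / (0.2419)² = 12.00/0.05852 = 205.1 m.

205 m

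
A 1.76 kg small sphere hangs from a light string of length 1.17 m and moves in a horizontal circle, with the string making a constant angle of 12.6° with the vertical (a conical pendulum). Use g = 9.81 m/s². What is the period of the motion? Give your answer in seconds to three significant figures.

r = L sinθ = 0.2552 m. From T sinθ = mω²r and T cosθ = mg: tanθ = ω²r/g, so ω² = g tanθ / r = g/(L cosθ).
ω = √(g/(L cosθ)) = √(9.81/(1.17 × 0.9759)) = √8.592 = 2.931 rad/s.
Period = 2π/ω = 2.144 s.

2.14 s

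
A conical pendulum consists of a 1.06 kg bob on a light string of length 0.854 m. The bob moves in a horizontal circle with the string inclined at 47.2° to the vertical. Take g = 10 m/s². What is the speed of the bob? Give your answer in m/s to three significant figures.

2.60 m/s

The radius of the circle is r = L sinθ = 0.854 × sin 47.2° = 0.6266 m.
Horizontally T sinθ = mv²/r and vertically T cosθ = mg, so tanθ = v²/(rg).
v = √(r g tanθ) = √(0.6266 × 10.0 × 1.080) = √6.767 = 2.601 m/s.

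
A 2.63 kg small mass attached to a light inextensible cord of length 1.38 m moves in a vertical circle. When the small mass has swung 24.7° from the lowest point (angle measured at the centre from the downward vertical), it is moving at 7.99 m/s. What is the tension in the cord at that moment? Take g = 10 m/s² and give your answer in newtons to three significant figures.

146 N

Take the radial direction toward the centre of the circle as positive. The component of the weight along the string toward the centre is −mg cos φ (φ measured from the bottom), so Newton's second law along the string gives T − mg cos φ = m v²/r.
cos 24.7° = 0.9085, so T = m(v²/r + g cos φ) = 2.63 × ((7.99)²/1.38 + 10.0 × 0.9085) = 2.63 × (46.26 + (9.085)) = 2.63 × 55.35 = 145.6 N.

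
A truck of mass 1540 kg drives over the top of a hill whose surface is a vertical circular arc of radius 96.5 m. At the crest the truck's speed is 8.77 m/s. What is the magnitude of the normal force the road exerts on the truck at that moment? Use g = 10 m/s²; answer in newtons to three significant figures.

At the crest the centripetal acceleration points downward (toward the centre of the arc), so mg − N = mv²/r.
N = m(g − v²/r) = 1540 × (10.0 − (8.77)²/96.5) = 1540 × (10.0 − 0.7970) = 1540 × 9.203 = 14170 N.

14200 N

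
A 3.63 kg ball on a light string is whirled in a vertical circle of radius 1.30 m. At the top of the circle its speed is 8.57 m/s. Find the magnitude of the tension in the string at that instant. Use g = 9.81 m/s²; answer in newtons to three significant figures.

At the top, both T and the weight mg point inward (toward the centre), so T + mg = mv²/r.
T = m(v²/r − g) = 3.63 × ((8.57)²/1.30 − 9.81) = 3.63 × (56.50 − 9.81) = 3.63 × 46.69 = 169.5 N.

169 N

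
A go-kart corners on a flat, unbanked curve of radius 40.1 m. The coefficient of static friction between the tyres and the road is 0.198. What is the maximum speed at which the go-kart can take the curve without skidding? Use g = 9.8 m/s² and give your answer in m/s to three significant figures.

On a flat curve, static friction is the only horizontal force, so it must supply the full centripetal force: μ_s m g = m v²/r.
Mass cancels: v_max = √(μ_s g r) = √(0.198 × 9.8 × 40.1) = √77.81 = 8.821 m/s.

8.82 m/s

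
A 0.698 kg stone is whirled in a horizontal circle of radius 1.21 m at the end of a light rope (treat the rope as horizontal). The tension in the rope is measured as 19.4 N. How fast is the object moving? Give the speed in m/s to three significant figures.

5.80 m/s

T = m v²/r ⇒ v = √(T r / m) = √(19.4 × 1.21 / 0.698) = √33.63 = 5.799 m/s.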